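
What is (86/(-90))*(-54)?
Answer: 258/5 ≈ 51.600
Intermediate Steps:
(86/(-90))*(-54) = (86*(-1/90))*(-54) = -43/45*(-54) = 258/5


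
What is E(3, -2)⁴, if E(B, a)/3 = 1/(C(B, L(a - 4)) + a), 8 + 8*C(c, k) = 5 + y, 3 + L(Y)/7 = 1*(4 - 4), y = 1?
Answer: 256/81 ≈ 3.1605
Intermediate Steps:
L(Y) = -21 (L(Y) = -21 + 7*(1*(4 - 4)) = -21 + 7*(1*0) = -21 + 7*0 = -21 + 0 = -21)
C(c, k) = -¼ (C(c, k) = -1 + (5 + 1)/8 = -1 + (⅛)*6 = -1 + ¾ = -¼)
E(B, a) = 3/(-¼ + a)
E(3, -2)⁴ = (12/(-1 + 4*(-2)))⁴ = (12/(-1 - 8))⁴ = (12/(-9))⁴ = (12*(-⅑))⁴ = (-4/3)⁴ = 256/81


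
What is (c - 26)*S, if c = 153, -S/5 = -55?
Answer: 34925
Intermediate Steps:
S = 275 (S = -5*(-55) = 275)
(c - 26)*S = (153 - 26)*275 = 127*275 = 34925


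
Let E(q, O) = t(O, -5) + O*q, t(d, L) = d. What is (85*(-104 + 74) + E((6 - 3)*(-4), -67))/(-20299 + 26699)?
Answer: -1813/6400 ≈ -0.28328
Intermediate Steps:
E(q, O) = O + O*q
(85*(-104 + 74) + E((6 - 3)*(-4), -67))/(-20299 + 26699) = (85*(-104 + 74) - 67*(1 + (6 - 3)*(-4)))/(-20299 + 26699) = (85*(-30) - 67*(1 + 3*(-4)))/6400 = (-2550 - 67*(1 - 12))*(1/6400) = (-2550 - 67*(-11))*(1/6400) = (-2550 + 737)*(1/6400) = -1813*1/6400 = -1813/6400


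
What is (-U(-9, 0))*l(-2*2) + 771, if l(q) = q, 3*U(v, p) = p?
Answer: 771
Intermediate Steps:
U(v, p) = p/3
(-U(-9, 0))*l(-2*2) + 771 = (-0/3)*(-2*2) + 771 = -1*0*(-4) + 771 = 0*(-4) + 771 = 0 + 771 = 771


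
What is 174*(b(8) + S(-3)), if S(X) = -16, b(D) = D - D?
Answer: -2784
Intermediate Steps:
b(D) = 0
174*(b(8) + S(-3)) = 174*(0 - 16) = 174*(-16) = -2784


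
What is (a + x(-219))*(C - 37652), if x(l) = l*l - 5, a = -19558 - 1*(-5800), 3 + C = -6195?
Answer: -1499582300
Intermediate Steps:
C = -6198 (C = -3 - 6195 = -6198)
a = -13758 (a = -19558 + 5800 = -13758)
x(l) = -5 + l² (x(l) = l² - 5 = -5 + l²)
(a + x(-219))*(C - 37652) = (-13758 + (-5 + (-219)²))*(-6198 - 37652) = (-13758 + (-5 + 47961))*(-43850) = (-13758 + 47956)*(-43850) = 34198*(-43850) = -1499582300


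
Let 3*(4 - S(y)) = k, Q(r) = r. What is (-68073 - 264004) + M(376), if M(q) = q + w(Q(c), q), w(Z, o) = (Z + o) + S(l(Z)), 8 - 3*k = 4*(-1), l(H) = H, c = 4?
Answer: -993955/3 ≈ -3.3132e+5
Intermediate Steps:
k = 4 (k = 8/3 - 4*(-1)/3 = 8/3 - ⅓*(-4) = 8/3 + 4/3 = 4)
S(y) = 8/3 (S(y) = 4 - ⅓*4 = 4 - 4/3 = 8/3)
w(Z, o) = 8/3 + Z + o (w(Z, o) = (Z + o) + 8/3 = 8/3 + Z + o)
M(q) = 20/3 + 2*q (M(q) = q + (8/3 + 4 + q) = q + (20/3 + q) = 20/3 + 2*q)
(-68073 - 264004) + M(376) = (-68073 - 264004) + (20/3 + 2*376) = -332077 + (20/3 + 752) = -332077 + 2276/3 = -993955/3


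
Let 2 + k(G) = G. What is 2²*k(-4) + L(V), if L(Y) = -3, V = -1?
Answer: -27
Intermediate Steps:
k(G) = -2 + G
2²*k(-4) + L(V) = 2²*(-2 - 4) - 3 = 4*(-6) - 3 = -24 - 3 = -27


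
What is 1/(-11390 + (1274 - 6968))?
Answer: -1/17084 ≈ -5.8534e-5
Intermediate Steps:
1/(-11390 + (1274 - 6968)) = 1/(-11390 - 5694) = 1/(-17084) = -1/17084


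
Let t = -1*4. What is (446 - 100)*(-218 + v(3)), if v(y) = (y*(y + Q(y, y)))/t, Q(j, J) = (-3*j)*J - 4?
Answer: -68162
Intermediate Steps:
Q(j, J) = -4 - 3*J*j (Q(j, J) = -3*J*j - 4 = -4 - 3*J*j)
t = -4
v(y) = -y*(-4 + y - 3*y**2)/4 (v(y) = (y*(y + (-4 - 3*y*y)))/(-4) = (y*(y + (-4 - 3*y**2)))*(-1/4) = (y*(-4 + y - 3*y**2))*(-1/4) = -y*(-4 + y - 3*y**2)/4)
(446 - 100)*(-218 + v(3)) = (446 - 100)*(-218 + (1/4)*3*(4 - 1*3 + 3*3**2)) = 346*(-218 + (1/4)*3*(4 - 3 + 3*9)) = 346*(-218 + (1/4)*3*(4 - 3 + 27)) = 346*(-218 + (1/4)*3*28) = 346*(-218 + 21) = 346*(-197) = -68162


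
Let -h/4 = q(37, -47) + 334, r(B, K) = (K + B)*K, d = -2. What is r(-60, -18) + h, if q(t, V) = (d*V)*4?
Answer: -1436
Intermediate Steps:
q(t, V) = -8*V (q(t, V) = -2*V*4 = -8*V)
r(B, K) = K*(B + K) (r(B, K) = (B + K)*K = K*(B + K))
h = -2840 (h = -4*(-8*(-47) + 334) = -4*(376 + 334) = -4*710 = -2840)
r(-60, -18) + h = -18*(-60 - 18) - 2840 = -18*(-78) - 2840 = 1404 - 2840 = -1436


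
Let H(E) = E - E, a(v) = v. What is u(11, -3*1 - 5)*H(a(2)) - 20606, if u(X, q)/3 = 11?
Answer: -20606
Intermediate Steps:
u(X, q) = 33 (u(X, q) = 3*11 = 33)
H(E) = 0
u(11, -3*1 - 5)*H(a(2)) - 20606 = 33*0 - 20606 = 0 - 20606 = -20606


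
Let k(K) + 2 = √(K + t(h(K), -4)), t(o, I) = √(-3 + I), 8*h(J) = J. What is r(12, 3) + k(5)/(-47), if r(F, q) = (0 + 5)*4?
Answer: 942/47 - √(5 + I*√7)/47 ≈ 19.993 - 0.012193*I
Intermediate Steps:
h(J) = J/8
k(K) = -2 + √(K + I*√7) (k(K) = -2 + √(K + √(-3 - 4)) = -2 + √(K + √(-7)) = -2 + √(K + I*√7))
r(F, q) = 20 (r(F, q) = 5*4 = 20)
r(12, 3) + k(5)/(-47) = 20 + (-2 + √(5 + I*√7))/(-47) = 20 - (-2 + √(5 + I*√7))/47 = 20 + (2/47 - √(5 + I*√7)/47) = 942/47 - √(5 + I*√7)/47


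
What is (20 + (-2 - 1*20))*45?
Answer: -90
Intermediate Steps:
(20 + (-2 - 1*20))*45 = (20 + (-2 - 20))*45 = (20 - 22)*45 = -2*45 = -90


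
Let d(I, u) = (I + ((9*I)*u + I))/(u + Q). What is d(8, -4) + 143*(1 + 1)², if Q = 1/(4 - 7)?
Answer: 8252/13 ≈ 634.77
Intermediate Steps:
Q = -⅓ (Q = 1/(-3) = -⅓ ≈ -0.33333)
d(I, u) = (2*I + 9*I*u)/(-⅓ + u) (d(I, u) = (I + ((9*I)*u + I))/(u - ⅓) = (I + (9*I*u + I))/(-⅓ + u) = (I + (I + 9*I*u))/(-⅓ + u) = (2*I + 9*I*u)/(-⅓ + u))
d(8, -4) + 143*(1 + 1)² = 3*8*(2 + 9*(-4))/(-1 + 3*(-4)) + 143*(1 + 1)² = 3*8*(2 - 36)/(-1 - 12) + 143*2² = 3*8*(-34)/(-13) + 143*4 = 3*8*(-1/13)*(-34) + 572 = 816/13 + 572 = 8252/13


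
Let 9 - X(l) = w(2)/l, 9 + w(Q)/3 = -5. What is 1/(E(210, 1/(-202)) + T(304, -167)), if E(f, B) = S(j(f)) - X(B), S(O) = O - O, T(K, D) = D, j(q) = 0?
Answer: 1/8308 ≈ 0.00012037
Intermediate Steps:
w(Q) = -42 (w(Q) = -27 + 3*(-5) = -27 - 15 = -42)
X(l) = 9 + 42/l (X(l) = 9 - (-42)/l = 9 + 42/l)
S(O) = 0
E(f, B) = -9 - 42/B (E(f, B) = 0 - (9 + 42/B) = 0 + (-9 - 42/B) = -9 - 42/B)
1/(E(210, 1/(-202)) + T(304, -167)) = 1/((-9 - 42/(1/(-202))) - 167) = 1/((-9 - 42/(-1/202)) - 167) = 1/((-9 - 42*(-202)) - 167) = 1/((-9 + 8484) - 167) = 1/(8475 - 167) = 1/8308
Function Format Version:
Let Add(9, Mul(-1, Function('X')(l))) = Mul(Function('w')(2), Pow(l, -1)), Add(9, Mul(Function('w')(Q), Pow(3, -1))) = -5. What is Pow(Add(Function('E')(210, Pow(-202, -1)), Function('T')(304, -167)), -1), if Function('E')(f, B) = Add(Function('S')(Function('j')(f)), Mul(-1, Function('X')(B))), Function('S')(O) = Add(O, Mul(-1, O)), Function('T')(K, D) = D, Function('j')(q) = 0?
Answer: Rational(1, 8308) ≈ 0.00012037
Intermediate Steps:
Function('w')(Q) = -42 (Function('w')(Q) = Add(-27, Mul(3, -5)) = Add(-27, -15) = -42)
Function('X')(l) = Add(9, Mul(42, Pow(l, -1))) (Function('X')(l) = Add(9, Mul(-1, Mul(-42, Pow(l, -1)))) = Add(9, Mul(42, Pow(l, -1))))
Function('S')(O) = 0
Function('E')(f, B) = Add(-9, Mul(-42, Pow(B, -1))) (Function('E')(f, B) = Add(0, Mul(-1, Add(9, Mul(42, Pow(B, -1))))) = Add(0, Add(-9, Mul(-42, Pow(B, -1)))) = Add(-9, Mul(-42, Pow(B, -1))))
Pow(Add(Function('E')(210, Pow(-202, -1)), Function('T')(304, -167)), -1) = Pow(Add(Add(-9, Mul(-42, Pow(Pow(-202, -1), -1))), -167), -1) = Pow(Add(Add(-9, Mul(-42, Pow(Rational(-1, 202), -1))), -167), -1) = Pow(Add(Add(-9, Mul(-42, -202)), -167), -1) = Pow(Add(Add(-9, 8484), -167), -1) = Pow(Add(8475, -167), -1) = Pow(8308, -1) = Rational(1, 8308)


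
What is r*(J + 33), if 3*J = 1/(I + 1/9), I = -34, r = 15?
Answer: 30186/61 ≈ 494.85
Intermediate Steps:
J = -3/305 (J = 1/(3*(-34 + 1/9)) = 1/(3*(-34 + ⅑)) = 1/(3*(-305/9)) = (⅓)*(-9/305) = -3/305 ≈ -0.0098361)
r*(J + 33) = 15*(-3/305 + 33) = 15*(10062/305) = 30186/61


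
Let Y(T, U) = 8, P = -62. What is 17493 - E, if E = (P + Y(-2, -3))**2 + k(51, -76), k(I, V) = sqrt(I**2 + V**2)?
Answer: 14577 - sqrt(8377) ≈ 14485.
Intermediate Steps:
E = 2916 + sqrt(8377) (E = (-62 + 8)**2 + sqrt(51**2 + (-76)**2) = (-54)**2 + sqrt(2601 + 5776) = 2916 + sqrt(8377) ≈ 3007.5)
17493 - E = 17493 - (2916 + sqrt(8377)) = 17493 + (-2916 - sqrt(8377)) = 14577 - sqrt(8377)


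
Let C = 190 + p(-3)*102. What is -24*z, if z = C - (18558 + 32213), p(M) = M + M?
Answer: 1228632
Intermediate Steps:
p(M) = 2*M
C = -422 (C = 190 + (2*(-3))*102 = 190 - 6*102 = 190 - 612 = -422)
z = -51193 (z = -422 - (18558 + 32213) = -422 - 1*50771 = -422 - 50771 = -51193)
-24*z = -24*(-51193) = 1228632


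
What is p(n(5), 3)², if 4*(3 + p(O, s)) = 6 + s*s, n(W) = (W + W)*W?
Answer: 9/16 ≈ 0.56250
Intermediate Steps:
n(W) = 2*W² (n(W) = (2*W)*W = 2*W²)
p(O, s) = -3/2 + s²/4 (p(O, s) = -3 + (6 + s*s)/4 = -3 + (6 + s²)/4 = -3 + (3/2 + s²/4) = -3/2 + s²/4)
p(n(5), 3)² = (-3/2 + (¼)*3²)² = (-3/2 + (¼)*9)² = (-3/2 + 9/4)² = (¾)² = 9/16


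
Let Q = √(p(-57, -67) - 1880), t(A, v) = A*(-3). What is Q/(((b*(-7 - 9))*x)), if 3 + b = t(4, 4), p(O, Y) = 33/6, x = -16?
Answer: -I*√7498/7680 ≈ -0.011275*I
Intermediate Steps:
p(O, Y) = 11/2 (p(O, Y) = 33*(⅙) = 11/2)
t(A, v) = -3*A
b = -15 (b = -3 - 3*4 = -3 - 12 = -15)
Q = I*√7498/2 (Q = √(11/2 - 1880) = √(-3749/2) = I*√7498/2 ≈ 43.295*I)
Q/(((b*(-7 - 9))*x)) = (I*√7498/2)/((-15*(-7 - 9)*(-16))) = (I*√7498/2)/((-15*(-16)*(-16))) = (I*√7498/2)/((240*(-16))) = (I*√7498/2)/(-3840) = (I*√7498/2)*(-1/3840) = -I*√7498/7680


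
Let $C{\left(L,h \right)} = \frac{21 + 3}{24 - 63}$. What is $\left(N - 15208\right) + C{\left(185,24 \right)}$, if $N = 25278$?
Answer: $\frac{130902}{13} \approx 10069.0$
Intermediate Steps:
$C{\left(L,h \right)} = - \frac{8}{13}$ ($C{\left(L,h \right)} = \frac{24}{-39} = 24 \left(- \frac{1}{39}\right) = - \frac{8}{13}$)
$\left(N - 15208\right) + C{\left(185,24 \right)} = \left(25278 - 15208\right) - \frac{8}{13} = 10070 - \frac{8}{13} = \frac{130902}{13}$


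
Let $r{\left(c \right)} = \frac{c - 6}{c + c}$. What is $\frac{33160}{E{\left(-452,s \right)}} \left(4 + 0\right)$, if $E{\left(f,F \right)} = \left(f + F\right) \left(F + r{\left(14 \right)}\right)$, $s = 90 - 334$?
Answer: $\frac{58030}{74211} \approx 0.78196$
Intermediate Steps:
$r{\left(c \right)} = \frac{-6 + c}{2 c}$
$s = -244$ ($s = 90 - 334 = -244$)
$E{\left(f,F \right)} = \left(\frac{2}{7} + F\right) \left(F + f\right)$ ($E{\left(f,F \right)} = \left(f + F\right) \left(F + \frac{-6 + 14}{2 \cdot 14}\right) = \left(F + f\right) \left(F + \frac{1}{2} \cdot \frac{1}{14} \cdot 8\right) = \left(F + f\right) \left(F + \frac{2}{7}\right) = \left(F + f\right) \left(\frac{2}{7} + F\right) = \left(\frac{2}{7} + F\right) \left(F + f\right)$)
$\frac{33160}{E{\left(-452,s \right)}} \left(4 + 0\right) = \frac{33160}{\left(-244\right)^{2} + \frac{2}{7} \left(-244\right) + \frac{2}{7} \left(-452\right) - -110288} \left(4 + 0\right) = \frac{33160}{59536 - \frac{488}{7} - \frac{904}{7} + 110288} \cdot 4 = \frac{33160}{\frac{1187376}{7}} \cdot 4 = 33160 \cdot \frac{7}{1187376} \cdot 4 = \frac{29015}{148422} \cdot 4 = \frac{58030}{74211}$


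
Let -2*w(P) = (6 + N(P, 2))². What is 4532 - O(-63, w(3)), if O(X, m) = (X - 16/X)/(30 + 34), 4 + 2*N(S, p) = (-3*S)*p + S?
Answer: 18276977/4032 ≈ 4533.0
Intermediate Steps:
N(S, p) = -2 + S/2 - 3*S*p/2 (N(S, p) = -2 + ((-3*S)*p + S)/2 = -2 + (-3*S*p + S)/2 = -2 + (S - 3*S*p)/2 = -2 + (S/2 - 3*S*p/2) = -2 + S/2 - 3*S*p/2)
w(P) = -(4 - 5*P/2)²/2 (w(P) = -(6 + (-2 + P/2 - 3/2*P*2))²/2 = -(6 + (-2 + P/2 - 3*P))²/2 = -(6 + (-2 - 5*P/2))²/2 = -(4 - 5*P/2)²/2)
O(X, m) = -1/(4*X) + X/64 (O(X, m) = (X - 16/X)/64 = (X - 16/X)*(1/64) = -1/(4*X) + X/64)
4532 - O(-63, w(3)) = 4532 - (-16 + (-63)²)/(64*(-63)) = 4532 - (-1)*(-16 + 3969)/(64*63) = 4532 - (-1)*3953/(64*63) = 4532 - 1*(-3953/4032) = 4532 + 3953/4032 = 18276977/4032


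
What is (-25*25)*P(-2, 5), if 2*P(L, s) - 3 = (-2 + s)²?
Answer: -3750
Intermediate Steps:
P(L, s) = 3/2 + (-2 + s)²/2
(-25*25)*P(-2, 5) = (-25*25)*(3/2 + (-2 + 5)²/2) = -625*(3/2 + (½)*3²) = -625*(3/2 + (½)*9) = -625*(3/2 + 9/2) = -625*6 = -3750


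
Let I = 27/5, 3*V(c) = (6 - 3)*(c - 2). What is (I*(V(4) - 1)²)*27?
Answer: 729/5 ≈ 145.80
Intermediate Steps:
V(c) = -2 + c (V(c) = ((6 - 3)*(c - 2))/3 = (3*(-2 + c))/3 = (-6 + 3*c)/3 = -2 + c)
I = 27/5 (I = 27*(⅕) = 27/5 ≈ 5.4000)
(I*(V(4) - 1)²)*27 = (27*((-2 + 4) - 1)²/5)*27 = (27*(2 - 1)²/5)*27 = ((27/5)*1²)*27 = ((27/5)*1)*27 = (27/5)*27 = 729/5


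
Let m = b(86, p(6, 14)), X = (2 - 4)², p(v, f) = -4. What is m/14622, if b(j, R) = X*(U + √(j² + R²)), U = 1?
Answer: 2/7311 + 4*√1853/7311 ≈ 0.023825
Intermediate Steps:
X = 4 (X = (-2)² = 4)
b(j, R) = 4 + 4*√(R² + j²) (b(j, R) = 4*(1 + √(j² + R²)) = 4*(1 + √(R² + j²)) = 4 + 4*√(R² + j²))
m = 4 + 8*√1853 (m = 4 + 4*√((-4)² + 86²) = 4 + 4*√(16 + 7396) = 4 + 4*√7412 = 4 + 4*(2*√1853) = 4 + 8*√1853 ≈ 348.37)
m/14622 = (4 + 8*√1853)/14622 = (4 + 8*√1853)*(1/14622) = 2/7311 + 4*√1853/7311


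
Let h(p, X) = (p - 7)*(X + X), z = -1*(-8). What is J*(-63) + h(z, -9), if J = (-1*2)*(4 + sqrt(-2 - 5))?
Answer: 486 + 126*I*sqrt(7) ≈ 486.0 + 333.36*I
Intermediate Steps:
z = 8
h(p, X) = 2*X*(-7 + p) (h(p, X) = (-7 + p)*(2*X) = 2*X*(-7 + p))
J = -8 - 2*I*sqrt(7) (J = -2*(4 + sqrt(-7)) = -2*(4 + I*sqrt(7)) = -8 - 2*I*sqrt(7) ≈ -8.0 - 5.2915*I)
J*(-63) + h(z, -9) = (-8 - 2*I*sqrt(7))*(-63) + 2*(-9)*(-7 + 8) = (504 + 126*I*sqrt(7)) + 2*(-9)*1 = (504 + 126*I*sqrt(7)) - 18 = 486 + 126*I*sqrt(7)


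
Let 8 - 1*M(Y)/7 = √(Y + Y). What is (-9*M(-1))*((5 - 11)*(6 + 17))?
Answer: 69552 - 8694*I*√2 ≈ 69552.0 - 12295.0*I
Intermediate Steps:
M(Y) = 56 - 7*√2*√Y (M(Y) = 56 - 7*√(Y + Y) = 56 - 7*√2*√Y)
(-9*M(-1))*((5 - 11)*(6 + 17)) = (-9*(56 - 7*√2*√(-1)))*((5 - 11)*(6 + 17)) = (-9*(56 - 7*√2*I))*(-6*23) = -9*(56 - 7*I*√2)*(-138) = (-504 + 63*I*√2)*(-138) = 69552 - 8694*I*√2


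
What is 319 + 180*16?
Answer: 3199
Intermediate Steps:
319 + 180*16 = 319 + 2880 = 3199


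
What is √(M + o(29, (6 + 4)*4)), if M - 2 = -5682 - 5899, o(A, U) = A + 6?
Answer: 2*I*√2886 ≈ 107.44*I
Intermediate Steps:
o(A, U) = 6 + A
M = -11579 (M = 2 + (-5682 - 5899) = 2 - 11581 = -11579)
√(M + o(29, (6 + 4)*4)) = √(-11579 + (6 + 29)) = √(-11579 + 35) = √(-11544) = 2*I*√2886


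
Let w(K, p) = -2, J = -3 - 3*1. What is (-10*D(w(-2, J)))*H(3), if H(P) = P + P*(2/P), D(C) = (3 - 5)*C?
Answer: -200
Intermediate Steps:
J = -6 (J = -3 - 3 = -6)
D(C) = -2*C
H(P) = 2 + P (H(P) = P + 2 = 2 + P)
(-10*D(w(-2, J)))*H(3) = (-(-20)*(-2))*(2 + 3) = -10*4*5 = -40*5 = -200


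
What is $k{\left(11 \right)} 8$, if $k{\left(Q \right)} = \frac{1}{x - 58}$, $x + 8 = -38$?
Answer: $- \frac{1}{13} \approx -0.076923$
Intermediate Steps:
$x = -46$ ($x = -8 - 38 = -46$)
$k{\left(Q \right)} = - \frac{1}{104}$ ($k{\left(Q \right)} = \frac{1}{-46 - 58} = \frac{1}{-104} = - \frac{1}{104}$)
$k{\left(11 \right)} 8 = \left(- \frac{1}{104}\right) 8 = - \frac{1}{13}$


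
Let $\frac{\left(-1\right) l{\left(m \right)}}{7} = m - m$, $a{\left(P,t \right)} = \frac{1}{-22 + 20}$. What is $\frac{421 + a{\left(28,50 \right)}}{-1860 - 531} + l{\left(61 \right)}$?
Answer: $- \frac{841}{4782} \approx -0.17587$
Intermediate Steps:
$a{\left(P,t \right)} = - \frac{1}{2}$ ($a{\left(P,t \right)} = \frac{1}{-2} = - \frac{1}{2}$)
$l{\left(m \right)} = 0$ ($l{\left(m \right)} = - 7 \left(m - m\right) = \left(-7\right) 0 = 0$)
$\frac{421 + a{\left(28,50 \right)}}{-1860 - 531} + l{\left(61 \right)} = \frac{421 - \frac{1}{2}}{-1860 - 531} + 0 = \frac{841}{2 \left(-2391\right)} + 0 = \frac{841}{2} \left(- \frac{1}{2391}\right) + 0 = - \frac{841}{4782} + 0 = - \frac{841}{4782}$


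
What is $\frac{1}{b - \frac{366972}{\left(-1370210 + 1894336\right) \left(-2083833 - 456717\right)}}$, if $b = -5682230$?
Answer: $- \frac{110964025775}{630523116179447669} \approx -1.7599 \cdot 10^{-7}$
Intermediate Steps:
$\frac{1}{b - \frac{366972}{\left(-1370210 + 1894336\right) \left(-2083833 - 456717\right)}} = \frac{1}{-5682230 - \frac{366972}{\left(-1370210 + 1894336\right) \left(-2083833 - 456717\right)}} = \frac{1}{-5682230 - \frac{366972}{524126 \left(-2540550\right)}} = \frac{1}{-5682230 - \frac{366972}{-1331568309300}} = \frac{1}{-5682230 - - \frac{30581}{110964025775}} = \frac{1}{-5682230 + \frac{30581}{110964025775}} = \frac{1}{- \frac{630523116179447669}{110964025775}} = - \frac{110964025775}{630523116179447669}$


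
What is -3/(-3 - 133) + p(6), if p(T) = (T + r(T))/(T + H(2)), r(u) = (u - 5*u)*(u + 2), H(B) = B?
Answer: -3159/136 ≈ -23.228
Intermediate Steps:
r(u) = -4*u*(2 + u) (r(u) = (-4*u)*(2 + u) = -4*u*(2 + u))
p(T) = (T - 4*T*(2 + T))/(2 + T) (p(T) = (T - 4*T*(2 + T))/(T + 2) = (T - 4*T*(2 + T))/(2 + T))
-3/(-3 - 133) + p(6) = -3/(-3 - 133) + 6*(-7 - 4*6)/(2 + 6) = -3/(-136) + 6*(-7 - 24)/8 = -3*(-1/136) + 6*(⅛)*(-31) = 3/136 - 93/4 = -3159/136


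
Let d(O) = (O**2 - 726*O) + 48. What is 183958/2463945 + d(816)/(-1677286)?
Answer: 63739893914/2066370226635 ≈ 0.030846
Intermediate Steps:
d(O) = 48 + O**2 - 726*O
183958/2463945 + d(816)/(-1677286) = 183958/2463945 + (48 + 816**2 - 726*816)/(-1677286) = 183958*(1/2463945) + (48 + 665856 - 592416)*(-1/1677286) = 183958/2463945 + 73488*(-1/1677286) = 183958/2463945 - 36744/838643 = 63739893914/2066370226635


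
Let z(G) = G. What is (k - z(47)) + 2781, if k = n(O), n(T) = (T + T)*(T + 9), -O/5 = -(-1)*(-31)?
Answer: 53574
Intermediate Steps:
O = 155 (O = -(-5)*(-1*(-31)) = -(-5)*31 = -5*(-31) = 155)
n(T) = 2*T*(9 + T) (n(T) = (2*T)*(9 + T) = 2*T*(9 + T))
k = 50840 (k = 2*155*(9 + 155) = 2*155*164 = 50840)
(k - z(47)) + 2781 = (50840 - 1*47) + 2781 = (50840 - 47) + 2781 = 50793 + 2781 = 53574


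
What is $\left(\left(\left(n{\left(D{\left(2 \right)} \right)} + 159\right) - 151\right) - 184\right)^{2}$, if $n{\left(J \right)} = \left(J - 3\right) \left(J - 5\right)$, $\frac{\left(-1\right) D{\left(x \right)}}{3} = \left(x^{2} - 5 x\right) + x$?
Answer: $12769$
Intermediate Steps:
$D{\left(x \right)} = - 3 x^{2} + 12 x$ ($D{\left(x \right)} = - 3 \left(\left(x^{2} - 5 x\right) + x\right) = - 3 \left(x^{2} - 4 x\right) = - 3 x^{2} + 12 x$)
$n{\left(J \right)} = \left(-5 + J\right) \left(-3 + J\right)$ ($n{\left(J \right)} = \left(-3 + J\right) \left(-5 + J\right) = \left(-5 + J\right) \left(-3 + J\right)$)
$\left(\left(\left(n{\left(D{\left(2 \right)} \right)} + 159\right) - 151\right) - 184\right)^{2} = \left(\left(\left(\left(15 + \left(3 \cdot 2 \left(4 - 2\right)\right)^{2} - 8 \cdot 3 \cdot 2 \left(4 - 2\right)\right) + 159\right) - 151\right) - 184\right)^{2} = \left(\left(\left(\left(15 + \left(3 \cdot 2 \cdot 2\right)^{2} - 8 \cdot 3 \cdot 2 \cdot 2\right) + 159\right) - 151\right) - 184\right)^{2} = \left(\left(\left(\left(15 + 12^{2} - 96\right) + 159\right) - 151\right) - 184\right)^{2} = \left(\left(\left(\left(15 + 144 - 96\right) + 159\right) - 151\right) - 184\right)^{2} = \left(\left(\left(63 + 159\right) - 151\right) - 184\right)^{2} = \left(\left(222 - 151\right) - 184\right)^{2} = \left(71 - 184\right)^{2} = \left(-113\right)^{2} = 12769$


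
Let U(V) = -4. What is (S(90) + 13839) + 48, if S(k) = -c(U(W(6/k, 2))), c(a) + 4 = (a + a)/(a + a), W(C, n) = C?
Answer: 13890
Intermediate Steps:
c(a) = -3 (c(a) = -4 + (a + a)/(a + a) = -4 + (2*a)/((2*a)) = -4 + (2*a)*(1/(2*a)) = -4 + 1 = -3)
S(k) = 3 (S(k) = -1*(-3) = 3)
(S(90) + 13839) + 48 = (3 + 13839) + 48 = 13842 + 48 = 13890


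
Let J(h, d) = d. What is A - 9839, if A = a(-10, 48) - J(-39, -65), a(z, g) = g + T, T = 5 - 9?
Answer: -9730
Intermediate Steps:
T = -4
a(z, g) = -4 + g (a(z, g) = g - 4 = -4 + g)
A = 109 (A = (-4 + 48) - 1*(-65) = 44 + 65 = 109)
A - 9839 = 109 - 9839 = -9730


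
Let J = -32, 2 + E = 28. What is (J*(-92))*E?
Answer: 76544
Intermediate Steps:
E = 26 (E = -2 + 28 = 26)
(J*(-92))*E = -32*(-92)*26 = 2944*26 = 76544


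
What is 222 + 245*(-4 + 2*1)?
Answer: -268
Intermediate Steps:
222 + 245*(-4 + 2*1) = 222 + 245*(-4 + 2) = 222 + 245*(-2) = 222 - 490 = -268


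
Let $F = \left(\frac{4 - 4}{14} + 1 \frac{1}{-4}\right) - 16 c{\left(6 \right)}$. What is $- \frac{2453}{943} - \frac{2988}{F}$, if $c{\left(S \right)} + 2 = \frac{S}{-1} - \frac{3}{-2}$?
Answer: $- \frac{148057}{4715} \approx -31.401$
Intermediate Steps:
$c{\left(S \right)} = - \frac{1}{2} - S$ ($c{\left(S \right)} = -2 + \left(\frac{S}{-1} - \frac{3}{-2}\right) = -2 + \left(S \left(-1\right) - - \frac{3}{2}\right) = -2 - \left(- \frac{3}{2} + S\right) = - \frac{1}{2} - S$)
$F = \frac{415}{4}$ ($F = \left(\frac{4 - 4}{14} + 1 \frac{1}{-4}\right) - 16 \left(- \frac{1}{2} - 6\right) = \left(\left(4 - 4\right) \frac{1}{14} + 1 \left(- \frac{1}{4}\right)\right) - 16 \left(- \frac{1}{2} - 6\right) = \left(0 \cdot \frac{1}{14} - \frac{1}{4}\right) - -104 = \left(0 - \frac{1}{4}\right) + 104 = - \frac{1}{4} + 104 = \frac{415}{4} \approx 103.75$)
$- \frac{2453}{943} - \frac{2988}{F} = - \frac{2453}{943} - \frac{2988}{\frac{415}{4}} = \left(-2453\right) \frac{1}{943} - \frac{144}{5} = - \frac{2453}{943} - \frac{144}{5} = - \frac{148057}{4715}$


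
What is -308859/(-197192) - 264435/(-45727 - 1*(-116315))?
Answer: -7585681857/3479847224 ≈ -2.1799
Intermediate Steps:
-308859/(-197192) - 264435/(-45727 - 1*(-116315)) = -308859*(-1/197192) - 264435/(-45727 + 116315) = 308859/197192 - 264435/70588 = -7585681857/3479847224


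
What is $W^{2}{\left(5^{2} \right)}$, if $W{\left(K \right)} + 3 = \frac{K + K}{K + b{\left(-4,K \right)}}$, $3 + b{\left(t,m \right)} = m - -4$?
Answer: $\frac{10609}{2601} \approx 4.0788$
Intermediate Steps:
$b{\left(t,m \right)} = 1 + m$ ($b{\left(t,m \right)} = -3 + \left(m - -4\right) = -3 + \left(m + 4\right) = -3 + \left(4 + m\right) = 1 + m$)
$W{\left(K \right)} = -3 + \frac{2 K}{1 + 2 K}$ ($W{\left(K \right)} = -3 + \frac{K + K}{K + \left(1 + K\right)} = -3 + \frac{2 K}{1 + 2 K}$)
$W^{2}{\left(5^{2} \right)} = \left(\frac{-3 - 4 \cdot 5^{2}}{1 + 2 \cdot 5^{2}}\right)^{2} = \left(\frac{-3 - 100}{1 + 2 \cdot 25}\right)^{2} = \left(\frac{-3 - 100}{1 + 50}\right)^{2} = \left(\frac{1}{51} \left(-103\right)\right)^{2} = \left(- \frac{103}{51}\right)^{2} = \frac{10609}{2601}$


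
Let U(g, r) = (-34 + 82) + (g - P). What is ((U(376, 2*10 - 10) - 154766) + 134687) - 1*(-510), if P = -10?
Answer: -19135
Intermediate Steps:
U(g, r) = 58 + g (U(g, r) = (-34 + 82) + (g - 1*(-10)) = 48 + (g + 10) = 48 + (10 + g) = 58 + g)
((U(376, 2*10 - 10) - 154766) + 134687) - 1*(-510) = (((58 + 376) - 154766) + 134687) - 1*(-510) = ((434 - 154766) + 134687) + 510 = (-154332 + 134687) + 510 = -19645 + 510 = -19135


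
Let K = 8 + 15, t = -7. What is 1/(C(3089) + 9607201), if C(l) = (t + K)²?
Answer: 1/9607457 ≈ 1.0409e-7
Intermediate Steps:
K = 23
C(l) = 256 (C(l) = (-7 + 23)² = 16² = 256)
1/(C(3089) + 9607201) = 1/(256 + 9607201) = 1/9607457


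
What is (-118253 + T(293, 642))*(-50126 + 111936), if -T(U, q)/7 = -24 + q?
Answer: -7576607990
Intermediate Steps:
T(U, q) = 168 - 7*q (T(U, q) = -7*(-24 + q) = 168 - 7*q)
(-118253 + T(293, 642))*(-50126 + 111936) = (-118253 + (168 - 7*642))*(-50126 + 111936) = (-118253 + (168 - 4494))*61810 = (-118253 - 4326)*61810 = -122579*61810 = -7576607990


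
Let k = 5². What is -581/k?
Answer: -581/25 ≈ -23.240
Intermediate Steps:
k = 25
-581/k = -581/25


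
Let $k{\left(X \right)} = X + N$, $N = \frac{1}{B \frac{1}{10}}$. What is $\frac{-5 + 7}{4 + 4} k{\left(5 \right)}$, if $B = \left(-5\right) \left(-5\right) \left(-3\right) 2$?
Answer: $\frac{37}{30} \approx 1.2333$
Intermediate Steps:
$B = -150$ ($B = 25 \left(-3\right) 2 = \left(-75\right) 2 = -150$)
$N = - \frac{1}{15}$ ($N = \frac{1}{\left(-150\right) \frac{1}{10}} = \frac{1}{-15} = - \frac{1}{15} \approx -0.066667$)
$k{\left(X \right)} = - \frac{1}{15} + X$ ($k{\left(X \right)} = X - \frac{1}{15} = - \frac{1}{15} + X$)
$\frac{-5 + 7}{4 + 4} k{\left(5 \right)} = \frac{-5 + 7}{4 + 4} \left(- \frac{1}{15} + 5\right) = \frac{2}{8} \cdot \frac{74}{15} = 2 \cdot \frac{1}{8} \cdot \frac{74}{15} = \frac{1}{4} \cdot \frac{74}{15} = \frac{37}{30}$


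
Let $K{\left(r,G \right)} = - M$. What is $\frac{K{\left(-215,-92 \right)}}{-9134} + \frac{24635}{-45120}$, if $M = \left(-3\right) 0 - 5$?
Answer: $- \frac{22524169}{41212608} \approx -0.54654$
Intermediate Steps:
$M = -5$ ($M = 0 - 5 = -5$)
$K{\left(r,G \right)} = 5$ ($K{\left(r,G \right)} = \left(-1\right) \left(-5\right) = 5$)
$\frac{K{\left(-215,-92 \right)}}{-9134} + \frac{24635}{-45120} = \frac{5}{-9134} + \frac{24635}{-45120} = 5 \left(- \frac{1}{9134}\right) + 24635 \left(- \frac{1}{45120}\right) = - \frac{5}{9134} - \frac{4927}{9024} = - \frac{22524169}{41212608}$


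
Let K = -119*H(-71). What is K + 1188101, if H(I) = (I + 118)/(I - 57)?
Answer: 152082521/128 ≈ 1.1881e+6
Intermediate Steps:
H(I) = (118 + I)/(-57 + I)
K = 5593/128 (K = -119*(118 - 71)/(-57 - 71) = -119*47/(-128) = -(-119)*47/128 = -119*(-47/128) = 5593/128 ≈ 43.695)
K + 1188101 = 5593/128 + 1188101 = 152082521/128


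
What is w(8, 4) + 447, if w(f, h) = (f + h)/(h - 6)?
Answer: 441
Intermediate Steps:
w(f, h) = (f + h)/(-6 + h)
w(8, 4) + 447 = (8 + 4)/(-6 + 4) + 447 = 12/(-2) + 447 = -½*12 + 447 = -6 + 447 = 441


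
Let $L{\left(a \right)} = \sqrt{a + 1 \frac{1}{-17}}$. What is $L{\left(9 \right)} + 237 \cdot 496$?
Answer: $117552 + \frac{2 \sqrt{646}}{17} \approx 1.1756 \cdot 10^{5}$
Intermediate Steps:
$L{\left(a \right)} = \sqrt{- \frac{1}{17} + a}$ ($L{\left(a \right)} = \sqrt{a + 1 \left(- \frac{1}{17}\right)} = \sqrt{a - \frac{1}{17}} = \sqrt{- \frac{1}{17} + a}$)
$L{\left(9 \right)} + 237 \cdot 496 = \frac{\sqrt{-17 + 289 \cdot 9}}{17} + 237 \cdot 496 = \frac{\sqrt{-17 + 2601}}{17} + 117552 = \frac{\sqrt{2584}}{17} + 117552 = \frac{2 \sqrt{646}}{17} + 117552 = 117552 + \frac{2 \sqrt{646}}{17}$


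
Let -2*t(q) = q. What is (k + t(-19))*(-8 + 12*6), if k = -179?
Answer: -10848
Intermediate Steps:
t(q) = -q/2
(k + t(-19))*(-8 + 12*6) = (-179 - 1/2*(-19))*(-8 + 12*6) = (-179 + 19/2)*(-8 + 72) = -339/2*64 = -10848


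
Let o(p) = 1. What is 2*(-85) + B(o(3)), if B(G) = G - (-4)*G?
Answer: -165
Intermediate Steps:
B(G) = 5*G (B(G) = G + 4*G = 5*G)
2*(-85) + B(o(3)) = 2*(-85) + 5*1 = -170 + 5 = -165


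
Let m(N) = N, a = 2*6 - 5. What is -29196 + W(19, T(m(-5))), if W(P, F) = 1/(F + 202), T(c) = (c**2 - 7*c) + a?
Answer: -7853723/269 ≈ -29196.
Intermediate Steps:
a = 7 (a = 12 - 5 = 7)
T(c) = 7 + c**2 - 7*c (T(c) = (c**2 - 7*c) + 7 = 7 + c**2 - 7*c)
W(P, F) = 1/(202 + F)
-29196 + W(19, T(m(-5))) = -29196 + 1/(202 + (7 + (-5)**2 - 7*(-5))) = -29196 + 1/(202 + (7 + 25 + 35)) = -29196 + 1/(202 + 67) = -29196 + 1/269 = -7853723/269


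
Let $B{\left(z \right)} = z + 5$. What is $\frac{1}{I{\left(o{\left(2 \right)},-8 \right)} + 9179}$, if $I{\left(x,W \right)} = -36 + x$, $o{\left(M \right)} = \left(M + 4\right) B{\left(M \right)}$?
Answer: $\frac{1}{9185} \approx 0.00010887$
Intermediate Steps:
$B{\left(z \right)} = 5 + z$
$o{\left(M \right)} = \left(4 + M\right) \left(5 + M\right)$ ($o{\left(M \right)} = \left(M + 4\right) \left(5 + M\right) = \left(4 + M\right) \left(5 + M\right)$)
$\frac{1}{I{\left(o{\left(2 \right)},-8 \right)} + 9179} = \frac{1}{\left(-36 + \left(4 + 2\right) \left(5 + 2\right)\right) + 9179} = \frac{1}{\left(-36 + 6 \cdot 7\right) + 9179} = \frac{1}{\left(-36 + 42\right) + 9179} = \frac{1}{6 + 9179} = \frac{1}{9185}$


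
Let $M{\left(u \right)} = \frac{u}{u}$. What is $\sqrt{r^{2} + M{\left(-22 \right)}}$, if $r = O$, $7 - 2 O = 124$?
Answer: $\frac{\sqrt{13693}}{2} \approx 58.509$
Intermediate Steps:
$M{\left(u \right)} = 1$
$O = - \frac{117}{2}$ ($O = \frac{7}{2} - 62 = - \frac{117}{2} \approx -58.5$)
$r = - \frac{117}{2} \approx -58.5$
$\sqrt{r^{2} + M{\left(-22 \right)}} = \sqrt{\left(- \frac{117}{2}\right)^{2} + 1} = \sqrt{\frac{13689}{4} + 1} = \sqrt{\frac{13693}{4}} = \frac{\sqrt{13693}}{2}$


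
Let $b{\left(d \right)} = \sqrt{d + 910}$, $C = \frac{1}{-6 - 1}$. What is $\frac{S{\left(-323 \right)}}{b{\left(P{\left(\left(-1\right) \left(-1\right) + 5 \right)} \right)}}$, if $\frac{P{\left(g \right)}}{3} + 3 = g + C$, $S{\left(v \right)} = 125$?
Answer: $\frac{25 \sqrt{45010}}{1286} \approx 4.1243$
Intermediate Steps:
$C = - \frac{1}{7}$ ($C = \frac{1}{-7} = - \frac{1}{7} \approx -0.14286$)
$P{\left(g \right)} = - \frac{66}{7} + 3 g$ ($P{\left(g \right)} = -9 + 3 \left(g - \frac{1}{7}\right) = -9 + 3 \left(- \frac{1}{7} + g\right) = -9 + \left(- \frac{3}{7} + 3 g\right) = - \frac{66}{7} + 3 g$)
$b{\left(d \right)} = \sqrt{910 + d}$
$\frac{S{\left(-323 \right)}}{b{\left(P{\left(\left(-1\right) \left(-1\right) + 5 \right)} \right)}} = \frac{125}{\sqrt{910 - \left(\frac{66}{7} - 3 \left(\left(-1\right) \left(-1\right) + 5\right)\right)}} = \frac{125}{\sqrt{910 - \left(\frac{66}{7} - 3 \left(1 + 5\right)\right)}} = \frac{125}{\sqrt{910 + \left(- \frac{66}{7} + 3 \cdot 6\right)}} = \frac{125}{\sqrt{910 + \left(- \frac{66}{7} + 18\right)}} = \frac{125}{\sqrt{910 + \frac{60}{7}}} = \frac{125}{\sqrt{\frac{6430}{7}}} = \frac{125}{\frac{1}{7} \sqrt{45010}} = 125 \frac{\sqrt{45010}}{6430} = \frac{25 \sqrt{45010}}{1286}$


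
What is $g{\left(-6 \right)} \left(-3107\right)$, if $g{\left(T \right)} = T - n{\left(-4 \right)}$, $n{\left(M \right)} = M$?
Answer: $6214$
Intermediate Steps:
$g{\left(T \right)} = 4 + T$ ($g{\left(T \right)} = T - -4 = T + 4 = 4 + T$)
$g{\left(-6 \right)} \left(-3107\right) = \left(4 - 6\right) \left(-3107\right) = \left(-2\right) \left(-3107\right) = 6214$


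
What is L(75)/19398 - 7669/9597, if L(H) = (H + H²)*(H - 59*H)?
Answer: -39684396377/31027101 ≈ -1279.0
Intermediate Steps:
L(H) = -58*H*(H + H²) (L(H) = (H + H²)*(-58*H) = -58*H*(H + H²))
L(75)/19398 - 7669/9597 = (58*75²*(-1 - 1*75))/19398 - 7669/9597 = (58*5625*(-1 - 75))*(1/19398) - 7669*1/9597 = (58*5625*(-76))*(1/19398) - 7669/9597 = -24795000*1/19398 - 7669/9597 = -4132500/3233 - 7669/9597 = -39684396377/31027101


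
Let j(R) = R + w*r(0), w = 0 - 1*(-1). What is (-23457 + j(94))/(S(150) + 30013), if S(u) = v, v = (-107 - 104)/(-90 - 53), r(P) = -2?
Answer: -668239/858414 ≈ -0.77846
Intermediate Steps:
v = 211/143 (v = -211/(-143) = -211*(-1/143) = 211/143 ≈ 1.4755)
w = 1 (w = 0 + 1 = 1)
S(u) = 211/143
j(R) = -2 + R (j(R) = R + 1*(-2) = R - 2 = -2 + R)
(-23457 + j(94))/(S(150) + 30013) = (-23457 + (-2 + 94))/(211/143 + 30013) = (-23457 + 92)/(4292070/143) = -23365*143/4292070 = -668239/858414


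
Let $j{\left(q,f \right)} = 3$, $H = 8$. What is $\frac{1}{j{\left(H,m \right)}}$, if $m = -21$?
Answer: $\frac{1}{3} \approx 0.33333$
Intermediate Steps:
$\frac{1}{j{\left(H,m \right)}} = \frac{1}{3}$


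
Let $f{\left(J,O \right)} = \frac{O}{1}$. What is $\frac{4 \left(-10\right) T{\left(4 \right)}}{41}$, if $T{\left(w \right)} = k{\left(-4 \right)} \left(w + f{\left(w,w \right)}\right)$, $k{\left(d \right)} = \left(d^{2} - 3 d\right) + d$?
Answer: $- \frac{7680}{41} \approx -187.32$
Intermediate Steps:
$k{\left(d \right)} = d^{2} - 2 d$
$f{\left(J,O \right)} = O$ ($f{\left(J,O \right)} = O 1 = O$)
$T{\left(w \right)} = 48 w$ ($T{\left(w \right)} = - 4 \left(-2 - 4\right) \left(w + w\right) = \left(-4\right) \left(-6\right) 2 w = 24 \cdot 2 w = 48 w$)
$\frac{4 \left(-10\right) T{\left(4 \right)}}{41} = \frac{4 \left(-10\right) 48 \cdot 4}{41} = \left(-40\right) 192 \cdot \frac{1}{41} = \left(-7680\right) \frac{1}{41} = - \frac{7680}{41}$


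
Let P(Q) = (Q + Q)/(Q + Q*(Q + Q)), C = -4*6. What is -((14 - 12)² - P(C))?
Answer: -190/47 ≈ -4.0426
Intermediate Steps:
C = -24
P(Q) = 2*Q/(Q + 2*Q²) (P(Q) = (2*Q)/(Q + Q*(2*Q)) = (2*Q)/(Q + 2*Q²) = 2*Q/(Q + 2*Q²))
-((14 - 12)² - P(C)) = -((14 - 12)² - 2/(1 + 2*(-24))) = -(2² - 2/(1 - 48)) = -(4 - 2/(-47)) = -(4 - 2*(-1)/47) = -(4 - 1*(-2/47)) = -(4 + 2/47) = -1*190/47 = -190/47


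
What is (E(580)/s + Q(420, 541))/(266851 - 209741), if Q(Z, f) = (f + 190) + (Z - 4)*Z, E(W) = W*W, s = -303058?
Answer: 26585746379/8653821190 ≈ 3.0721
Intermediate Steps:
E(W) = W²
Q(Z, f) = 190 + f + Z*(-4 + Z) (Q(Z, f) = (190 + f) + (-4 + Z)*Z = (190 + f) + Z*(-4 + Z) = 190 + f + Z*(-4 + Z))
(E(580)/s + Q(420, 541))/(266851 - 209741) = (580²/(-303058) + (190 + 541 + 420² - 4*420))/(266851 - 209741) = (336400*(-1/303058) + (190 + 541 + 176400 - 1680))/57110 = (-168200/151529 + 175451)*(1/57110) = (26585746379/151529)*(1/57110) = 26585746379/8653821190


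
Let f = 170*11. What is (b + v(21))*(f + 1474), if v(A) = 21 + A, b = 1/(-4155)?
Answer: 583558096/4155 ≈ 1.4045e+5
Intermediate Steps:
b = -1/4155 ≈ -0.00024067
f = 1870
(b + v(21))*(f + 1474) = (-1/4155 + (21 + 21))*(1870 + 1474) = (-1/4155 + 42)*3344 = (174509/4155)*3344 = 583558096/4155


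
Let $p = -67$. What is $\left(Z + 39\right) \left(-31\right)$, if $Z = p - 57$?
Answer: $2635$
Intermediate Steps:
$Z = -124$ ($Z = -67 - 57 = -124$)
$\left(Z + 39\right) \left(-31\right) = \left(-124 + 39\right) \left(-31\right) = \left(-85\right) \left(-31\right) = 2635$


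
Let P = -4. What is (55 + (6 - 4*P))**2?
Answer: 5929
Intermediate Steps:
(55 + (6 - 4*P))**2 = (55 + (6 - 4*(-4)))**2 = (55 + (6 + 16))**2 = (55 + 22)**2 = 77**2 = 5929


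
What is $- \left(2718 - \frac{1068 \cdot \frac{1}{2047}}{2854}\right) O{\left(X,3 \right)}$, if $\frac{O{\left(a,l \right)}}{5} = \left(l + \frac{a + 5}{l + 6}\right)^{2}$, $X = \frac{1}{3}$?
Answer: $- \frac{1398921840080}{7975503} \approx -1.754 \cdot 10^{5}$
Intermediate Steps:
$X = \frac{1}{3} \approx 0.33333$
$O{\left(a,l \right)} = 5 \left(l + \frac{5 + a}{6 + l}\right)^{2}$ ($O{\left(a,l \right)} = 5 \left(l + \frac{a + 5}{l + 6}\right)^{2} = 5 \left(l + \frac{5 + a}{6 + l}\right)^{2}$)
$- \left(2718 - \frac{1068 \cdot \frac{1}{2047}}{2854}\right) O{\left(X,3 \right)} = - \left(2718 - \frac{1068 \cdot \frac{1}{2047}}{2854}\right) \frac{5 \left(5 + \frac{1}{3} + 3^{2} + 6 \cdot 3\right)^{2}}{\left(6 + 3\right)^{2}} = - \left(2718 - 1068 \cdot \frac{1}{2047} \cdot \frac{1}{2854}\right) \frac{5 \left(5 + \frac{1}{3} + 9 + 18\right)^{2}}{81} = - \left(2718 - \frac{12}{23} \cdot \frac{1}{2854}\right) 5 \cdot \frac{1}{81} \left(\frac{97}{3}\right)^{2} = - \left(2718 - \frac{6}{32821}\right) 5 \cdot \frac{1}{81} \cdot \frac{9409}{9} = - \frac{\left(2718 - \frac{6}{32821}\right) 47045}{729} = - \frac{89207472 \cdot 47045}{32821 \cdot 729} = \left(-1\right) \frac{1398921840080}{7975503} = - \frac{1398921840080}{7975503}$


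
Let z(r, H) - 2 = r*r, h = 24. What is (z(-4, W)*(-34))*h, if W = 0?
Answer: -14688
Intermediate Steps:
z(r, H) = 2 + r**2 (z(r, H) = 2 + r*r = 2 + r**2)
(z(-4, W)*(-34))*h = ((2 + (-4)**2)*(-34))*24 = ((2 + 16)*(-34))*24 = (18*(-34))*24 = -612*24 = -14688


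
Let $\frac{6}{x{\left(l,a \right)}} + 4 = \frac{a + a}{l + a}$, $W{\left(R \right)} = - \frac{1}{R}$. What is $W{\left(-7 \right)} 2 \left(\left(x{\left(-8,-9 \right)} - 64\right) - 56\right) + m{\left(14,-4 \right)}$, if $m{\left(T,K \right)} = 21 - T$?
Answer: $- \frac{4877}{175} \approx -27.869$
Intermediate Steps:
$x{\left(l,a \right)} = \frac{6}{-4 + \frac{2 a}{a + l}}$ ($x{\left(l,a \right)} = \frac{6}{-4 + \frac{a + a}{l + a}} = \frac{6}{-4 + \frac{2 a}{a + l}}$)
$W{\left(-7 \right)} 2 \left(\left(x{\left(-8,-9 \right)} - 64\right) - 56\right) + m{\left(14,-4 \right)} = - \frac{1}{-7} \cdot 2 \left(\left(\frac{3 \left(\left(-1\right) \left(-9\right) - -8\right)}{-9 + 2 \left(-8\right)} - 64\right) - 56\right) + \left(21 - 14\right) = \left(-1\right) \left(- \frac{1}{7}\right) 2 \left(\left(\frac{3 \left(9 + 8\right)}{-9 - 16} - 64\right) - 56\right) + \left(21 - 14\right) = \frac{1}{7} \cdot 2 \left(\left(3 \frac{1}{-25} \cdot 17 - 64\right) - 56\right) + 7 = \frac{2 \left(\left(3 \left(- \frac{1}{25}\right) 17 - 64\right) - 56\right)}{7} + 7 = \frac{2 \left(\left(- \frac{51}{25} - 64\right) - 56\right)}{7} + 7 = \frac{2 \left(- \frac{1651}{25} - 56\right)}{7} + 7 = \frac{2}{7} \left(- \frac{3051}{25}\right) + 7 = - \frac{6102}{175} + 7 = - \frac{4877}{175}$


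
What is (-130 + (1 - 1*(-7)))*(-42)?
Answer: 5124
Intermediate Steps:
(-130 + (1 - 1*(-7)))*(-42) = (-130 + (1 + 7))*(-42) = (-130 + 8)*(-42) = -122*(-42) = 5124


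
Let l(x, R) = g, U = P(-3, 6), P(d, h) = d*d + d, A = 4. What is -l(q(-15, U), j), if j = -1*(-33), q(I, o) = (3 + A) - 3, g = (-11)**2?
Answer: -121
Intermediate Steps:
g = 121
P(d, h) = d + d**2 (P(d, h) = d**2 + d = d + d**2)
U = 6 (U = -3*(1 - 3) = -3*(-2) = 6)
q(I, o) = 4 (q(I, o) = (3 + 4) - 3 = 7 - 3 = 4)
j = 33
l(x, R) = 121
-l(q(-15, U), j) = -1*121 = -121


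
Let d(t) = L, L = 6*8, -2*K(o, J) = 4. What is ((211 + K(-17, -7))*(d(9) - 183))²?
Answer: 796086225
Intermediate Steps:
K(o, J) = -2 (K(o, J) = -½*4 = -2)
L = 48
d(t) = 48
((211 + K(-17, -7))*(d(9) - 183))² = ((211 - 2)*(48 - 183))² = (209*(-135))² = (-28215)² = 796086225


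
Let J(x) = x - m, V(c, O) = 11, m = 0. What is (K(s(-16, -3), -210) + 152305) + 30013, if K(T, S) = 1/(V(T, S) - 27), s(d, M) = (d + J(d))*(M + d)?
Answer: 2917087/16 ≈ 1.8232e+5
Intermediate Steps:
J(x) = x (J(x) = x - 1*0 = x + 0 = x)
s(d, M) = 2*d*(M + d) (s(d, M) = (d + d)*(M + d) = (2*d)*(M + d) = 2*d*(M + d))
K(T, S) = -1/16 (K(T, S) = 1/(11 - 27) = 1/(-16) = -1/16)
(K(s(-16, -3), -210) + 152305) + 30013 = (-1/16 + 152305) + 30013 = 2436879/16 + 30013 = 2917087/16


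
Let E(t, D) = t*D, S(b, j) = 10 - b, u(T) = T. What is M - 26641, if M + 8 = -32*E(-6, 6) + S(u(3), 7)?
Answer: -25490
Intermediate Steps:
E(t, D) = D*t
M = 1151 (M = -8 + (-192*(-6) + (10 - 1*3)) = -8 + (-32*(-36) + (10 - 3)) = -8 + (1152 + 7) = -8 + 1159 = 1151)
M - 26641 = 1151 - 26641 = -25490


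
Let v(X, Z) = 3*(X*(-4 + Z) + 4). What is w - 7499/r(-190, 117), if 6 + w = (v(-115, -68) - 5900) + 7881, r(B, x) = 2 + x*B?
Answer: 596318055/22228 ≈ 26827.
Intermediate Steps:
r(B, x) = 2 + B*x
v(X, Z) = 12 + 3*X*(-4 + Z) (v(X, Z) = 3*(4 + X*(-4 + Z)) = 12 + 3*X*(-4 + Z))
w = 26827 (w = -6 + (((12 - 12*(-115) + 3*(-115)*(-68)) - 5900) + 7881) = -6 + (((12 + 1380 + 23460) - 5900) + 7881) = -6 + ((24852 - 5900) + 7881) = -6 + (18952 + 7881) = -6 + 26833 = 26827)
w - 7499/r(-190, 117) = 26827 - 7499/(2 - 190*117) = 26827 - 7499/(2 - 22230) = 26827 - 7499/(-22228) = 26827 - 7499*(-1/22228) = 26827 + 7499/22228 = 596318055/22228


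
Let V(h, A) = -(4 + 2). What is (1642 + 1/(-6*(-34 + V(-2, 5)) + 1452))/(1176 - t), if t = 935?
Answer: 2778265/407772 ≈ 6.8133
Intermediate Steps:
V(h, A) = -6 (V(h, A) = -1*6 = -6)
(1642 + 1/(-6*(-34 + V(-2, 5)) + 1452))/(1176 - t) = (1642 + 1/(-6*(-34 - 6) + 1452))/(1176 - 1*935) = (1642 + 1/(-6*(-40) + 1452))/(1176 - 935) = (1642 + 1/(240 + 1452))/241 = (1642 + 1/1692)*(1/241) = (2778265/1692)*(1/241) = 2778265/407772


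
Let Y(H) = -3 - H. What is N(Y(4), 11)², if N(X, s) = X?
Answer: 49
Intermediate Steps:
N(Y(4), 11)² = (-3 - 1*4)² = (-3 - 4)² = (-7)² = 49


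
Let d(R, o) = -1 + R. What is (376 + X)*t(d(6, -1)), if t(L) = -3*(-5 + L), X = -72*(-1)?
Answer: 0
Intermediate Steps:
X = 72
t(L) = 15 - 3*L
(376 + X)*t(d(6, -1)) = (376 + 72)*(15 - 3*(-1 + 6)) = 448*(15 - 3*5) = 448*(15 - 15) = 448*0 = 0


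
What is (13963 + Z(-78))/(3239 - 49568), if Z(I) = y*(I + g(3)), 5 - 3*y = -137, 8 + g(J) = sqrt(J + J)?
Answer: -29677/138987 - 142*sqrt(6)/138987 ≈ -0.21603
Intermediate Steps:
g(J) = -8 + sqrt(2)*sqrt(J) (g(J) = -8 + sqrt(J + J) = -8 + sqrt(2*J) = -8 + sqrt(2)*sqrt(J))
y = 142/3 (y = 5/3 - 1/3*(-137) = 5/3 + 137/3 = 142/3 ≈ 47.333)
Z(I) = -1136/3 + 142*I/3 + 142*sqrt(6)/3 (Z(I) = 142*(I + (-8 + sqrt(2)*sqrt(3)))/3 = 142*(I + (-8 + sqrt(6)))/3 = 142*(-8 + I + sqrt(6))/3 = -1136/3 + 142*I/3 + 142*sqrt(6)/3)
(13963 + Z(-78))/(3239 - 49568) = (13963 + (-1136/3 + (142/3)*(-78) + 142*sqrt(6)/3))/(3239 - 49568) = (13963 + (-1136/3 - 3692 + 142*sqrt(6)/3))/(-46329) = (13963 + (-12212/3 + 142*sqrt(6)/3))*(-1/46329) = (29677/3 + 142*sqrt(6)/3)*(-1/46329) = -29677/138987 - 142*sqrt(6)/138987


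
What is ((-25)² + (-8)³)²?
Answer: 12769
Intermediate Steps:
((-25)² + (-8)³)² = (625 - 512)² = 113² = 12769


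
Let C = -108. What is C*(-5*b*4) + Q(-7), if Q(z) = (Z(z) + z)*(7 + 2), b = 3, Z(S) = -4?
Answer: 6381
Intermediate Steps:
Q(z) = -36 + 9*z (Q(z) = (-4 + z)*(7 + 2) = (-4 + z)*9 = -36 + 9*z)
C*(-5*b*4) + Q(-7) = -108*(-5*3)*4 + (-36 + 9*(-7)) = -(-1620)*4 + (-36 - 63) = -108*(-60) - 99 = 6480 - 99 = 6381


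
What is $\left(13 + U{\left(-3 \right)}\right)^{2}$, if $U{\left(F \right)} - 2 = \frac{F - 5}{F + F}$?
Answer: $\frac{2401}{9} \approx 266.78$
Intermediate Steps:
$U{\left(F \right)} = 2 + \frac{-5 + F}{2 F}$ ($U{\left(F \right)} = 2 + \frac{F - 5}{F + F} = 2 + \frac{-5 + F}{2 F}$)
$\left(13 + U{\left(-3 \right)}\right)^{2} = \left(13 + \frac{5 \left(-1 - 3\right)}{2 \left(-3\right)}\right)^{2} = \left(13 + \frac{5}{2} \left(- \frac{1}{3}\right) \left(-4\right)\right)^{2} = \left(13 + \frac{10}{3}\right)^{2} = \left(\frac{49}{3}\right)^{2} = \frac{2401}{9}$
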